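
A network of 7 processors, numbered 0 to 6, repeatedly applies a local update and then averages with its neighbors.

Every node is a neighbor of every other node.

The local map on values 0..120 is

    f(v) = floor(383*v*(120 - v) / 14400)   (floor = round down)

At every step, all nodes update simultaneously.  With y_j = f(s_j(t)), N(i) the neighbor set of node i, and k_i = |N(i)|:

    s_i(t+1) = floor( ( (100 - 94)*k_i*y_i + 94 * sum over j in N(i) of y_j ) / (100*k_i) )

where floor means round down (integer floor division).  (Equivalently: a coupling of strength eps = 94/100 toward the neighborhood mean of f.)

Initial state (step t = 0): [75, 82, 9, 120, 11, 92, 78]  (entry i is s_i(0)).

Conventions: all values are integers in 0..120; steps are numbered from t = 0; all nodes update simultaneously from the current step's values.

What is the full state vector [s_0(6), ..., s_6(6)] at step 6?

Simulating step by step:
t=0: [75, 82, 9, 120, 11, 92, 78]
t=1: [51, 52, 57, 60, 57, 53, 51]
t=2: [94, 94, 94, 94, 94, 94, 94]
t=3: [65, 65, 65, 65, 65, 65, 65]
t=4: [95, 95, 95, 95, 95, 95, 95]
t=5: [63, 63, 63, 63, 63, 63, 63]
t=6: [95, 95, 95, 95, 95, 95, 95]

Answer: [95, 95, 95, 95, 95, 95, 95]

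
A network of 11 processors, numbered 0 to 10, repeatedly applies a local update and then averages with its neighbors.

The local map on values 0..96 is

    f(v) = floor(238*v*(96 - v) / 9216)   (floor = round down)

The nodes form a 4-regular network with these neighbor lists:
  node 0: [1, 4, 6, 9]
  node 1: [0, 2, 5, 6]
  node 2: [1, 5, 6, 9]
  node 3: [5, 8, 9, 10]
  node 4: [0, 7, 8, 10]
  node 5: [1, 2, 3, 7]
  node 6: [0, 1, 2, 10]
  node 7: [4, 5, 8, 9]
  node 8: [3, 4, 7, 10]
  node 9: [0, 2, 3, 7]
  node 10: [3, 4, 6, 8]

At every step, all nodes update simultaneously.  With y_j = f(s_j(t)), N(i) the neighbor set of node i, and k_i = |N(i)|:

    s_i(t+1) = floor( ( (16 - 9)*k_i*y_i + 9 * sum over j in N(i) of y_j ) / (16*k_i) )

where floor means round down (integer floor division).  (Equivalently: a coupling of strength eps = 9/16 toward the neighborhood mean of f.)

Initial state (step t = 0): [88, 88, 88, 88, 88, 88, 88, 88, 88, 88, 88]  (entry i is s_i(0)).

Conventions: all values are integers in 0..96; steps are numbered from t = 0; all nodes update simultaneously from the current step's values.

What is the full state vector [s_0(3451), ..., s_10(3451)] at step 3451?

Simulating step by step:
t=0: [88, 88, 88, 88, 88, 88, 88, 88, 88, 88, 88]
t=1: [18, 18, 18, 18, 18, 18, 18, 18, 18, 18, 18]
t=2: [36, 36, 36, 36, 36, 36, 36, 36, 36, 36, 36]
t=3: [55, 55, 55, 55, 55, 55, 55, 55, 55, 55, 55]
t=4: [58, 58, 58, 58, 58, 58, 58, 58, 58, 58, 58]
t=5: [56, 56, 56, 56, 56, 56, 56, 56, 56, 56, 56]
t=6: [57, 57, 57, 57, 57, 57, 57, 57, 57, 57, 57]
t=7: [57, 57, 57, 57, 57, 57, 57, 57, 57, 57, 57]

Answer: [57, 57, 57, 57, 57, 57, 57, 57, 57, 57, 57]
Key observation: The state at step 6, [57, 57, 57, 57, 57, 57, 57, 57, 57, 57, 57], reappears at step 7: the system is in a cycle of period 1 from step 6 on.  Therefore the state at step 3451 equals the state at step 6 + ((3451 - 6) mod 1) = 6, which is [57, 57, 57, 57, 57, 57, 57, 57, 57, 57, 57].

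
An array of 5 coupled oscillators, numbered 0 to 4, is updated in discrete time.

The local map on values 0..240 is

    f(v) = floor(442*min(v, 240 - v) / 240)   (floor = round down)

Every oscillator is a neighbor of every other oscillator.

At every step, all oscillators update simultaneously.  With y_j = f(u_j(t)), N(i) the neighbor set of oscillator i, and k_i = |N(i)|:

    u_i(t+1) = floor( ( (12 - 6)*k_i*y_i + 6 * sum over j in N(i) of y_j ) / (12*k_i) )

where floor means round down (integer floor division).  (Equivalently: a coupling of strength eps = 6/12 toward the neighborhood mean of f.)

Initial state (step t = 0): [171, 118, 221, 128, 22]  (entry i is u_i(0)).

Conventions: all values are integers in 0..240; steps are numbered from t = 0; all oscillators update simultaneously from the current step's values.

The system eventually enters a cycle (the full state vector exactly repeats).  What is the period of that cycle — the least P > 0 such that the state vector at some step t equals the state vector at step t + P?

Simulating step by step:
t=0: [171, 118, 221, 128, 22]
t=1: [125, 159, 90, 155, 93]
t=2: [185, 162, 168, 165, 170]
t=3: [118, 133, 129, 132, 128]
t=4: [209, 201, 204, 202, 205]
t=5: [62, 67, 65, 66, 64]
t=6: [117, 120, 118, 119, 118]
t=7: [216, 219, 217, 218, 217]
t=8: [42, 40, 41, 40, 41]
t=9: [75, 74, 74, 74, 74]
t=10: [137, 136, 136, 136, 136]
t=11: [190, 190, 190, 190, 190]
t=12: [92, 92, 92, 92, 92]
t=13: [169, 169, 169, 169, 169]
t=14: [130, 130, 130, 130, 130]
t=15: [202, 202, 202, 202, 202]
t=16: [69, 69, 69, 69, 69]
t=17: [127, 127, 127, 127, 127]
t=18: [208, 208, 208, 208, 208]
t=19: [58, 58, 58, 58, 58]
t=20: [106, 106, 106, 106, 106]
t=21: [195, 195, 195, 195, 195]
t=22: [82, 82, 82, 82, 82]
t=23: [151, 151, 151, 151, 151]
t=24: [163, 163, 163, 163, 163]
t=25: [141, 141, 141, 141, 141]
t=26: [182, 182, 182, 182, 182]
t=27: [106, 106, 106, 106, 106]

Answer: 7
Key observation: The state at step 20, [106, 106, 106, 106, 106], reappears at step 27 — and no state repeats earlier — so the cycle the system enters has period 7.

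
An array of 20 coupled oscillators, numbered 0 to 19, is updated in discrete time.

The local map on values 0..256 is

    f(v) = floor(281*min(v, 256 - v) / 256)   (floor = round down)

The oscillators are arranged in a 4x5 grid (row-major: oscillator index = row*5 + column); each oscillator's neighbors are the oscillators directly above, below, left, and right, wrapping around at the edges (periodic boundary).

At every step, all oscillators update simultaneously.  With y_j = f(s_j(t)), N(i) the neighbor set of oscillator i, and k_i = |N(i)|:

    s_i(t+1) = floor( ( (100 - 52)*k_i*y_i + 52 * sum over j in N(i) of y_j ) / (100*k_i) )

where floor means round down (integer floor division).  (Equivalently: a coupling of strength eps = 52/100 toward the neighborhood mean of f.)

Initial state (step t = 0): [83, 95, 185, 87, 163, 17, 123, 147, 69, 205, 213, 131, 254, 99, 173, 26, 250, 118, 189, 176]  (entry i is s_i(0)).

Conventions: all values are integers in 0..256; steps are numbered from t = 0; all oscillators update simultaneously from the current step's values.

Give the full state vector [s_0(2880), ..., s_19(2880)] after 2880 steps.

Simulating step by step:
t=0: [83, 95, 185, 87, 163, 17, 123, 147, 69, 205, 213, 131, 254, 99, 173, 26, 250, 118, 189, 176]
t=1: [76, 90, 95, 88, 91, 51, 113, 94, 85, 63, 58, 90, 65, 83, 82, 43, 54, 82, 89, 79]
t=2: [78, 95, 100, 97, 90, 70, 105, 100, 91, 76, 67, 88, 83, 89, 83, 60, 71, 86, 93, 84]
t=3: [85, 100, 106, 103, 94, 82, 105, 106, 98, 87, 77, 92, 95, 96, 88, 73, 83, 94, 99, 90]
t=4: [94, 106, 113, 110, 101, 93, 109, 113, 107, 97, 87, 99, 105, 104, 95, 85, 94, 103, 106, 97]
t=5: [104, 114, 121, 118, 109, 103, 115, 121, 116, 107, 98, 108, 114, 113, 104, 97, 105, 113, 114, 105]
t=6: [114, 123, 129, 127, 118, 114, 123, 129, 126, 117, 109, 118, 124, 123, 114, 109, 116, 124, 123, 115]
t=7: [126, 133, 138, 137, 129, 125, 133, 137, 136, 128, 121, 129, 135, 134, 126, 121, 128, 135, 134, 126]
t=8: [136, 135, 130, 131, 137, 136, 135, 130, 132, 138, 134, 136, 132, 133, 136, 134, 137, 132, 133, 136]
t=9: [131, 132, 136, 135, 131, 131, 132, 136, 135, 130, 132, 131, 135, 134, 131, 132, 131, 135, 134, 131]
t=10: [136, 135, 131, 132, 136, 136, 135, 131, 132, 136, 136, 136, 132, 133, 136, 136, 136, 132, 133, 136]
t=11: [131, 132, 136, 135, 131, 131, 132, 136, 135, 131, 131, 131, 135, 134, 131, 131, 131, 135, 134, 131]
t=12: [136, 135, 131, 132, 136, 136, 135, 131, 132, 136, 137, 136, 132, 133, 136, 137, 136, 132, 133, 136]
t=13: [131, 132, 136, 135, 131, 131, 132, 136, 135, 131, 130, 131, 135, 134, 131, 130, 131, 135, 134, 131]
t=14: [137, 135, 131, 132, 136, 137, 135, 131, 132, 136, 137, 136, 132, 133, 136, 137, 136, 132, 133, 136]
t=15: [130, 132, 136, 135, 131, 130, 132, 136, 135, 131, 130, 131, 135, 134, 131, 130, 131, 135, 134, 131]
t=16: [137, 135, 131, 132, 136, 137, 135, 131, 132, 136, 137, 136, 132, 133, 136, 137, 136, 132, 133, 136]

Answer: [137, 135, 131, 132, 136, 137, 135, 131, 132, 136, 137, 136, 132, 133, 136, 137, 136, 132, 133, 136]
Key observation: The state at step 14, [137, 135, 131, 132, 136, 137, 135, 131, 132, 136, 137, 136, 132, 133, 136, 137, 136, 132, 133, 136], reappears at step 16: the system is in a cycle of period 2 from step 14 on.  Therefore the state at step 2880 equals the state at step 14 + ((2880 - 14) mod 2) = 14, which is [137, 135, 131, 132, 136, 137, 135, 131, 132, 136, 137, 136, 132, 133, 136, 137, 136, 132, 133, 136].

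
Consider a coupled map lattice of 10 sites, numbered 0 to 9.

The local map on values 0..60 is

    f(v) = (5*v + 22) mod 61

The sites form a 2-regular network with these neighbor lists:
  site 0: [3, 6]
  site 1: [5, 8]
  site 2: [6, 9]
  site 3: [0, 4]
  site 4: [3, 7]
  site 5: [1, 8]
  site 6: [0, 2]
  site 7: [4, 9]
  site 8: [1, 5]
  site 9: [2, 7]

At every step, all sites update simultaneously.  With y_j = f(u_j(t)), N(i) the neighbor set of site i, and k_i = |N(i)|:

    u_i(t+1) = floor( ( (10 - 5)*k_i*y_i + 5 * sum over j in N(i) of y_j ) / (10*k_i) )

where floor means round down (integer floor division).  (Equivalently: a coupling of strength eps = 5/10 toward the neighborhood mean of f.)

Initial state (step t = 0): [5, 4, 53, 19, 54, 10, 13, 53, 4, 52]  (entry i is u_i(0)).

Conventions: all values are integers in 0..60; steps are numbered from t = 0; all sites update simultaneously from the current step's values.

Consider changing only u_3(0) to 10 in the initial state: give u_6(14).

Simulating step by step:
t=0: [5, 4, 53, 10, 54, 10, 13, 53, 4, 52]
t=1: [32, 34, 37, 29, 37, 26, 35, 43, 34, 40]
t=2: [44, 14, 25, 43, 36, 19, 28, 42, 14, 39]
t=3: [53, 37, 31, 46, 35, 43, 41, 37, 37, 35]
t=4: [34, 31, 42, 18, 15, 39, 46, 19, 31, 26]
t=5: [19, 49, 34, 36, 44, 44, 18, 44, 49, 41]
t=6: [45, 32, 28, 38, 49, 41, 41, 55, 32, 39]
t=7: [19, 56, 39, 21, 32, 52, 32, 40, 56, 40]
t=8: [44, 53, 41, 31, 41, 48, 52, 44, 53, 37]
t=9: [52, 36, 37, 53, 50, 30, 44, 46, 36, 37]
t=10: [44, 26, 32, 38, 26, 34, 45, 17, 26, 20]
t=11: [37, 24, 30, 36, 33, 19, 31, 30, 24, 26]
t=12: [30, 29, 46, 16, 19, 38, 46, 33, 29, 40]
t=13: [37, 41, 15, 47, 39, 37, 18, 25, 41, 22]
t=14: [28, 39, 33, 21, 26, 34, 40, 23, 39, 20]

Answer: u_6(14) = 40
Key observation: This trace re-runs the system from the modified initial state.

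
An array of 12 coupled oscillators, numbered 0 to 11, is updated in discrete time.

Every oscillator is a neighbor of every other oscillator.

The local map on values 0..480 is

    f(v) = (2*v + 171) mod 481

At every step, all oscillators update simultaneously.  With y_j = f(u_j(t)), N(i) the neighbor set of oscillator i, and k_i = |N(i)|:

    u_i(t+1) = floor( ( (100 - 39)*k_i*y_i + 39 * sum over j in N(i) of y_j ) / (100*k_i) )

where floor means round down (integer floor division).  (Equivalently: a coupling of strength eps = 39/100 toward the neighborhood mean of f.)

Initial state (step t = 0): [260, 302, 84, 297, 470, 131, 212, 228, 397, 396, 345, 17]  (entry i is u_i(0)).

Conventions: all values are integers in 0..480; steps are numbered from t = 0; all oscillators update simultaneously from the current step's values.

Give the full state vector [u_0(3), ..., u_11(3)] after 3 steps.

Answer: [386, 173, 207, 165, 340, 279, 314, 338, 271, 270, 240, 383]

Derivation:
t=0: [260, 302, 84, 297, 470, 131, 212, 228, 397, 396, 345, 17]
t=1: [211, 259, 285, 253, 176, 339, 156, 174, 92, 91, 309, 208]
t=2: [147, 202, 232, 195, 107, 294, 84, 105, 287, 286, 260, 144]
t=3: [386, 173, 207, 165, 340, 279, 314, 338, 271, 270, 240, 383]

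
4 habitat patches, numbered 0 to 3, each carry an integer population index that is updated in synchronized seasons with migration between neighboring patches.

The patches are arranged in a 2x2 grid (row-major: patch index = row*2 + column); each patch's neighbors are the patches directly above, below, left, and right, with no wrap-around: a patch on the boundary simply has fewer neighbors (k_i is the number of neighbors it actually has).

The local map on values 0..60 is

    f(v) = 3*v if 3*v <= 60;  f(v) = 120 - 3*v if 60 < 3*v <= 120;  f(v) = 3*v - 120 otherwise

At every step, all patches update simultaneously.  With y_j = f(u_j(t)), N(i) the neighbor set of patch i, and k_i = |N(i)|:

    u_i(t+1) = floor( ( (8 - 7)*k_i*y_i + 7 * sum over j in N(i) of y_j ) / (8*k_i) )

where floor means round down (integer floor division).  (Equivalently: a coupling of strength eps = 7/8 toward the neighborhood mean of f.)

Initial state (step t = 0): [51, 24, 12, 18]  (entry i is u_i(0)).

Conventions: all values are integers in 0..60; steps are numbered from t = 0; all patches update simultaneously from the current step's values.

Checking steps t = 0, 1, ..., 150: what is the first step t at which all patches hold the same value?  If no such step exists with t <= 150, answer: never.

Answer: 17
Key observation: Synchronization is absorbing here: once all patches are equal they stay equal, and step 17 is the first all-equal step.

Derivation:
t=0: [51, 24, 12, 18]  (not all equal)
t=1: [40, 44, 42, 43]  (not all equal)
t=2: [7, 5, 4, 9]  (not all equal)
t=3: [14, 22, 22, 15]  (not all equal)
t=4: [52, 44, 44, 52]  (not all equal)
t=5: [15, 33, 33, 15]  (not all equal)
t=6: [24, 42, 42, 24]  (not all equal)
t=7: [11, 42, 42, 11]  (not all equal)
t=8: [9, 29, 29, 9]  (not all equal)
t=9: [32, 27, 27, 32]  (not all equal)
t=10: [37, 25, 25, 37]  (not all equal)
t=11: [40, 13, 13, 40]  (not all equal)
t=12: [34, 4, 4, 34]  (not all equal)
t=13: [12, 17, 17, 12]  (not all equal)
t=14: [49, 37, 37, 49]  (not all equal)
t=15: [11, 24, 24, 11]  (not all equal)
t=16: [46, 34, 34, 46]  (not all equal)
t=17: [18, 18, 18, 18]  (all equal)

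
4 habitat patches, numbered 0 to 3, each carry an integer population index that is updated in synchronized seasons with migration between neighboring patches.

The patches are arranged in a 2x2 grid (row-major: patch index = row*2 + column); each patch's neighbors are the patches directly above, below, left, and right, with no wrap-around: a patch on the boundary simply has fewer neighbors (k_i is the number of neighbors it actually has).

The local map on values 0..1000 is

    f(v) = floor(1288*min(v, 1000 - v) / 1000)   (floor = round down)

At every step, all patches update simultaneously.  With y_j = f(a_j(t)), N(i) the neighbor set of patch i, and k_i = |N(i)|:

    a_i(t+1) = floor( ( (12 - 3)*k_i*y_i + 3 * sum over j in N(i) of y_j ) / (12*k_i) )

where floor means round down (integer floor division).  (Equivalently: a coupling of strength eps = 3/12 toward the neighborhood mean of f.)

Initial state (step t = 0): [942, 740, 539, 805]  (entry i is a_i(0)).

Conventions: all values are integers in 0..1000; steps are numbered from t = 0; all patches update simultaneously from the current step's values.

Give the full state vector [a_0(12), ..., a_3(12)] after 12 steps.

Simulating step by step:
t=0: [942, 740, 539, 805]
t=1: [171, 291, 485, 304]
t=2: [289, 356, 544, 418]
t=3: [409, 457, 554, 534]
t=4: [539, 581, 571, 595]
t=5: [581, 543, 553, 527]
t=6: [549, 584, 574, 602]
t=7: [570, 537, 547, 519]
t=8: [562, 593, 583, 611]
t=9: [555, 526, 535, 508]
t=10: [580, 608, 599, 625]
t=11: [532, 505, 514, 489]
t=12: [609, 631, 622, 629]

Answer: [609, 631, 622, 629]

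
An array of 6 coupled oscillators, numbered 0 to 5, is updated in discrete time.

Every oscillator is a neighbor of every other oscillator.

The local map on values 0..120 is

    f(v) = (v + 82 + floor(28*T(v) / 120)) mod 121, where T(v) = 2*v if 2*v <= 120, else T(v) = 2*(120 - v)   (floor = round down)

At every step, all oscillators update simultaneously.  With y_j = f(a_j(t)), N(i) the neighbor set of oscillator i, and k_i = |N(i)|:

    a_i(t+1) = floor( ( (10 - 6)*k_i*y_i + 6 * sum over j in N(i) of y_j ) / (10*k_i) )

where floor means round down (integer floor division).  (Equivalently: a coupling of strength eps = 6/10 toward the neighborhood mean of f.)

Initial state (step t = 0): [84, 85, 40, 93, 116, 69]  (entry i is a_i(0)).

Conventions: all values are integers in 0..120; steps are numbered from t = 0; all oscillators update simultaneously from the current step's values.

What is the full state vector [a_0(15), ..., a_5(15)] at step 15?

Answer: [86, 86, 86, 86, 86, 86]

Derivation:
t=0: [84, 85, 40, 93, 116, 69]
t=1: [57, 58, 46, 59, 62, 55]
t=2: [43, 43, 38, 43, 44, 42]
t=3: [22, 22, 20, 22, 23, 22]
t=4: [113, 113, 112, 113, 114, 113]
t=5: [76, 76, 76, 76, 76, 76]
t=6: [57, 57, 57, 57, 57, 57]
t=7: [44, 44, 44, 44, 44, 44]
t=8: [25, 25, 25, 25, 25, 25]
t=9: [118, 118, 118, 118, 118, 118]
t=10: [79, 79, 79, 79, 79, 79]
t=11: [59, 59, 59, 59, 59, 59]
t=12: [47, 47, 47, 47, 47, 47]
t=13: [29, 29, 29, 29, 29, 29]
t=14: [3, 3, 3, 3, 3, 3]
t=15: [86, 86, 86, 86, 86, 86]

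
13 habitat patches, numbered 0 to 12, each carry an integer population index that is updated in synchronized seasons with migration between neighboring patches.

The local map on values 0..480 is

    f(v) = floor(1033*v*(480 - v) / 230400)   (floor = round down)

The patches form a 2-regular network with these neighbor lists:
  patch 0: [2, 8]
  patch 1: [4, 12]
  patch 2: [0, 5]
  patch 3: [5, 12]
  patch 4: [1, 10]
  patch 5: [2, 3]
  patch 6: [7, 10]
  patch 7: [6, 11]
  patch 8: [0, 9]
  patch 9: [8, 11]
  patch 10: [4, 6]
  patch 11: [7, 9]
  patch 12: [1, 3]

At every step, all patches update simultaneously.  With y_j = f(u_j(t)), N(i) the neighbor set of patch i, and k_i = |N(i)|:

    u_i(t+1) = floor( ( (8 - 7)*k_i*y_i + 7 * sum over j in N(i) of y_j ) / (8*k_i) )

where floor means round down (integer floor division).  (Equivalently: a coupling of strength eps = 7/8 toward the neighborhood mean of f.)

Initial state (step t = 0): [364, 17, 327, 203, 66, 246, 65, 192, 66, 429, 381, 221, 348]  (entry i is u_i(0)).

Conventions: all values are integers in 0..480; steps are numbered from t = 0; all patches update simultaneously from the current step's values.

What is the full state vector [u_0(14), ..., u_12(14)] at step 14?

Simulating step by step:
t=0: [364, 17, 327, 203, 66, 246, 65, 192, 66, 429, 381, 221, 348]
t=1: [175, 147, 223, 234, 104, 240, 197, 195, 140, 177, 127, 182, 151]
t=2: [235, 201, 249, 242, 205, 257, 228, 246, 236, 229, 210, 244, 236]
t=3: [257, 254, 257, 257, 252, 257, 256, 257, 257, 257, 254, 257, 254]
t=4: [256, 257, 256, 256, 257, 256, 256, 256, 256, 256, 257, 256, 256]
t=5: [257, 256, 257, 257, 256, 257, 256, 257, 257, 257, 256, 257, 256]
t=6: [256, 257, 256, 256, 257, 256, 256, 256, 256, 256, 257, 256, 256]
t=7: [257, 256, 257, 257, 256, 257, 256, 257, 257, 257, 256, 257, 256]
t=8: [256, 257, 256, 256, 257, 256, 256, 256, 256, 256, 257, 256, 256]
t=9: [257, 256, 257, 257, 256, 257, 256, 257, 257, 257, 256, 257, 256]
t=10: [256, 257, 256, 256, 257, 256, 256, 256, 256, 256, 257, 256, 256]
t=11: [257, 256, 257, 257, 256, 257, 256, 257, 257, 257, 256, 257, 256]
t=12: [256, 257, 256, 256, 257, 256, 256, 256, 256, 256, 257, 256, 256]
t=13: [257, 256, 257, 257, 256, 257, 256, 257, 257, 257, 256, 257, 256]
t=14: [256, 257, 256, 256, 257, 256, 256, 256, 256, 256, 257, 256, 256]

Answer: [256, 257, 256, 256, 257, 256, 256, 256, 256, 256, 257, 256, 256]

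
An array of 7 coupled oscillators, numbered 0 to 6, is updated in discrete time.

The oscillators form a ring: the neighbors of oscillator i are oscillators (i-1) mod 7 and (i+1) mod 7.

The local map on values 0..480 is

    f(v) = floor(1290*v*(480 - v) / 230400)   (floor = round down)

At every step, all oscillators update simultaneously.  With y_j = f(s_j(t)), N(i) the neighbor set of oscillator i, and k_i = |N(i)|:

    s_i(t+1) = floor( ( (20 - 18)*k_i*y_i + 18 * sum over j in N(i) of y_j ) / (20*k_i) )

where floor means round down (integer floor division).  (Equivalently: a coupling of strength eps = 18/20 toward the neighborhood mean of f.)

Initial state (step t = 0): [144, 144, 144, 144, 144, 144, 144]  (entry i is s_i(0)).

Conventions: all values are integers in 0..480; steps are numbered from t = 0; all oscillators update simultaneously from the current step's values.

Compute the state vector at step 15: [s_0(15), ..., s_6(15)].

Answer: [300, 300, 300, 300, 300, 300, 300]

Derivation:
t=0: [144, 144, 144, 144, 144, 144, 144]
t=1: [270, 270, 270, 270, 270, 270, 270]
t=2: [317, 317, 317, 317, 317, 317, 317]
t=3: [289, 289, 289, 289, 289, 289, 289]
t=4: [309, 309, 309, 309, 309, 309, 309]
t=5: [295, 295, 295, 295, 295, 295, 295]
t=6: [305, 305, 305, 305, 305, 305, 305]
t=7: [298, 298, 298, 298, 298, 298, 298]
t=8: [303, 303, 303, 303, 303, 303, 303]
t=9: [300, 300, 300, 300, 300, 300, 300]
t=10: [302, 302, 302, 302, 302, 302, 302]
t=11: [300, 300, 300, 300, 300, 300, 300]
t=12: [302, 302, 302, 302, 302, 302, 302]
t=13: [300, 300, 300, 300, 300, 300, 300]
t=14: [302, 302, 302, 302, 302, 302, 302]
t=15: [300, 300, 300, 300, 300, 300, 300]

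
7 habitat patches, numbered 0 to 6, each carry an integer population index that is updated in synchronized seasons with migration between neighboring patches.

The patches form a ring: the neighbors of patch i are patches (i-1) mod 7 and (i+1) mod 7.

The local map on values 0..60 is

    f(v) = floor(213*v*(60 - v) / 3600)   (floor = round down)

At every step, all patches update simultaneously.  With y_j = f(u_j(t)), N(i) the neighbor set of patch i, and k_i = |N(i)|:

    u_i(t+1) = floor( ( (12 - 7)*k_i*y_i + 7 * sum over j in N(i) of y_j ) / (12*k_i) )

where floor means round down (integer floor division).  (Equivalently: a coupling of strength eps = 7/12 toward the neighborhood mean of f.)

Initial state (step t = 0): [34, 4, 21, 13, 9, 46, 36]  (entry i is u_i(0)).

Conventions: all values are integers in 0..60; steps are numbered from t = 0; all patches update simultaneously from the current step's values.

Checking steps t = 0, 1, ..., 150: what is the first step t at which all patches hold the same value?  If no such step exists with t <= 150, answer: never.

Answer: never
Key observation: The state at step 18 reappears at step 26 — the system is in a cycle of period 8 from step 18 on.  No step 0..26 is synchronized, and the cycle repeats forever, so no step up to 150 (or ever) has all patches equal.

Derivation:
t=0: [34, 4, 21, 13, 9, 46, 36]  (not all equal)
t=1: [40, 34, 34, 36, 32, 38, 47]  (not all equal)
t=2: [45, 50, 51, 51, 51, 46, 43]  (not all equal)
t=3: [37, 31, 27, 27, 30, 36, 40]  (not all equal)
t=4: [50, 51, 52, 52, 52, 50, 49]  (not all equal)
t=5: [29, 26, 24, 24, 25, 28, 29]  (not all equal)
t=6: [52, 52, 51, 51, 51, 52, 53]  (not all equal)
t=7: [23, 24, 26, 27, 26, 24, 22]  (not all equal)
t=8: [50, 51, 51, 52, 51, 50, 49]  (not all equal)
t=9: [29, 27, 26, 25, 26, 29, 29]  (not all equal)
t=10: [52, 52, 51, 51, 52, 52, 53]  (not all equal)
t=11: [23, 24, 26, 26, 24, 23, 22]  (not all equal)
t=12: [50, 51, 51, 51, 51, 50, 49]  (not all equal)
t=13: [29, 27, 27, 27, 27, 29, 29]  (not all equal)
t=14: [52, 52, 52, 52, 52, 52, 53]  (not all equal)
t=15: [23, 24, 24, 24, 24, 23, 22]  (not all equal)
t=16: [50, 50, 51, 51, 50, 50, 49]  (not all equal)
t=17: [29, 28, 27, 27, 28, 29, 29]  (not all equal)
t=18: [53, 52, 52, 52, 52, 53, 53]  (not all equal)
t=19: [21, 23, 24, 24, 23, 21, 21]  (not all equal)
t=20: [48, 49, 50, 50, 49, 48, 48]  (not all equal)
t=21: [33, 31, 29, 29, 31, 33, 34]  (not all equal)
t=22: [52, 52, 53, 53, 52, 52, 52]  (not all equal)
t=23: [24, 23, 21, 21, 23, 24, 24]  (not all equal)
t=24: [50, 49, 48, 48, 49, 50, 51]  (not all equal)
t=25: [29, 31, 33, 33, 31, 29, 28]  (not all equal)
t=26: [53, 52, 52, 52, 52, 53, 53]  (not all equal)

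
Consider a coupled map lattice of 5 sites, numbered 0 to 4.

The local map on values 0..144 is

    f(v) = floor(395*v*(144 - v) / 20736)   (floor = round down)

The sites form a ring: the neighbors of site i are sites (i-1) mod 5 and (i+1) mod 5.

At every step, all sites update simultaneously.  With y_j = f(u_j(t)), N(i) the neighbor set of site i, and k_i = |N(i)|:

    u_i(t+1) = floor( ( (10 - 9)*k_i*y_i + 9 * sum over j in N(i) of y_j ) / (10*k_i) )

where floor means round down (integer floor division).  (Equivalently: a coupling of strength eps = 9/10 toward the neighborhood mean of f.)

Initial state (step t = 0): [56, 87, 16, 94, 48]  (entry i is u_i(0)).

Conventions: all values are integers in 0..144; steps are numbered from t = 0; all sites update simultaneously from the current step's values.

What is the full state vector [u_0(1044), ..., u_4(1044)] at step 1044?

Answer: [91, 91, 91, 91, 91]
Key observation: The state at step 7, [91, 91, 91, 91, 91], reappears at step 8: the system is in a cycle of period 1 from step 7 on.  Therefore the state at step 1044 equals the state at step 7 + ((1044 - 7) mod 1) = 7, which is [91, 91, 91, 91, 91].

Derivation:
t=0: [56, 87, 16, 94, 48]
t=1: [90, 68, 86, 65, 90]
t=2: [94, 93, 97, 93, 94]
t=3: [89, 87, 89, 87, 89]
t=4: [93, 93, 93, 93, 93]
t=5: [90, 90, 90, 90, 90]
t=6: [92, 92, 92, 92, 92]
t=7: [91, 91, 91, 91, 91]
t=8: [91, 91, 91, 91, 91]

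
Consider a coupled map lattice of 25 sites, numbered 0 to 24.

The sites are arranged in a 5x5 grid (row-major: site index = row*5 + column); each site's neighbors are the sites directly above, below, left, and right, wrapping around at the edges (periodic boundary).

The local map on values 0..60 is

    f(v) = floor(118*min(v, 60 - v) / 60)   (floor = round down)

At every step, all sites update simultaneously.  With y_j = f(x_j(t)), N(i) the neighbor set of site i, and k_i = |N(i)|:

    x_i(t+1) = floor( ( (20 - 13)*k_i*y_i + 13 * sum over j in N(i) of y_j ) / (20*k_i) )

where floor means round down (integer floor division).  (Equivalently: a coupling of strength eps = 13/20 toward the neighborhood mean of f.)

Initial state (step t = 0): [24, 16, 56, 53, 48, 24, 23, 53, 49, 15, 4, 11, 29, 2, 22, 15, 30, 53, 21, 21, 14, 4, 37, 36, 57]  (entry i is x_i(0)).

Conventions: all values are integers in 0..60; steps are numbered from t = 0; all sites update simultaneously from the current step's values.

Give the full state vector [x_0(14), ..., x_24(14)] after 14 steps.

Answer: [49, 48, 36, 29, 36, 49, 47, 36, 30, 36, 49, 48, 32, 25, 32, 47, 46, 29, 24, 28, 47, 46, 30, 24, 30]

Derivation:
t=0: [24, 16, 56, 53, 48, 24, 23, 53, 49, 15, 4, 11, 29, 2, 22, 15, 30, 53, 21, 21, 14, 4, 37, 36, 57]
t=1: [37, 28, 19, 20, 23, 37, 33, 25, 16, 31, 25, 34, 28, 27, 28, 31, 32, 37, 31, 33, 23, 28, 27, 33, 24]
t=2: [46, 50, 44, 40, 46, 48, 51, 45, 43, 48, 50, 52, 51, 50, 53, 52, 53, 51, 53, 53, 48, 53, 49, 50, 48]
t=3: [24, 20, 28, 31, 27, 22, 19, 26, 29, 23, 17, 15, 18, 19, 16, 16, 14, 16, 15, 14, 20, 16, 20, 22, 21]
t=4: [44, 41, 49, 53, 49, 41, 39, 47, 50, 45, 33, 31, 36, 37, 33, 31, 29, 31, 32, 30, 38, 34, 39, 42, 40]
t=5: [33, 36, 26, 20, 25, 37, 39, 29, 24, 31, 51, 52, 46, 44, 48, 54, 56, 52, 51, 53, 43, 46, 41, 36, 39]
t=6: [46, 44, 47, 45, 48, 43, 41, 46, 46, 46, 21, 20, 28, 29, 27, 15, 13, 19, 23, 19, 33, 29, 35, 38, 37]
t=7: [32, 34, 30, 29, 28, 33, 34, 32, 32, 31, 39, 39, 45, 49, 44, 35, 35, 41, 44, 40, 44, 45, 43, 42, 41]
t=8: [50, 49, 52, 53, 52, 51, 50, 50, 50, 51, 42, 41, 35, 31, 36, 43, 42, 36, 32, 37, 38, 36, 37, 37, 38]
t=9: [22, 23, 21, 19, 20, 20, 21, 23, 23, 21, 34, 35, 43, 47, 41, 37, 38, 46, 50, 44, 38, 39, 40, 41, 39]
t=10: [42, 42, 41, 39, 39, 42, 43, 41, 39, 40, 45, 44, 35, 30, 37, 43, 41, 31, 26, 33, 42, 41, 37, 35, 38]
t=11: [35, 35, 38, 41, 40, 34, 33, 38, 42, 39, 33, 34, 47, 50, 45, 36, 38, 49, 53, 46, 36, 37, 45, 46, 43]
t=12: [47, 48, 40, 36, 39, 49, 50, 40, 35, 39, 47, 46, 30, 23, 32, 44, 41, 25, 19, 29, 44, 43, 32, 27, 34]
t=13: [27, 26, 40, 46, 41, 25, 24, 40, 45, 41, 30, 32, 46, 48, 46, 35, 35, 47, 46, 48, 33, 35, 47, 49, 47]
t=14: [49, 48, 36, 29, 36, 49, 47, 36, 30, 36, 49, 48, 32, 25, 32, 47, 46, 29, 24, 28, 47, 46, 30, 24, 30]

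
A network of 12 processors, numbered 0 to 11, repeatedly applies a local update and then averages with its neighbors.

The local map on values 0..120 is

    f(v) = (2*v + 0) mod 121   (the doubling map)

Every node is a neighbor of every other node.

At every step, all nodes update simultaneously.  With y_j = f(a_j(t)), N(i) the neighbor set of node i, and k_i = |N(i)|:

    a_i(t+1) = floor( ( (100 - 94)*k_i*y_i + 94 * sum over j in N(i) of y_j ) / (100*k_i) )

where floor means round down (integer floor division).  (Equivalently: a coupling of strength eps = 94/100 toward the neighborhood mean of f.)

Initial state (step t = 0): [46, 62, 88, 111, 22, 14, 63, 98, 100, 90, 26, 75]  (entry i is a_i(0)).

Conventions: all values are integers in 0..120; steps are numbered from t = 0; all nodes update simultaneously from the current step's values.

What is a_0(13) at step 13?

Simulating step by step:
t=0: [46, 62, 88, 111, 22, 14, 63, 98, 100, 90, 26, 75]
t=1: [50, 53, 51, 50, 52, 52, 53, 51, 51, 51, 51, 52]
t=2: [102, 102, 102, 102, 102, 102, 102, 102, 102, 102, 102, 102]
t=3: [83, 83, 83, 83, 83, 83, 83, 83, 83, 83, 83, 83]
t=4: [45, 45, 45, 45, 45, 45, 45, 45, 45, 45, 45, 45]
t=5: [90, 90, 90, 90, 90, 90, 90, 90, 90, 90, 90, 90]
t=6: [59, 59, 59, 59, 59, 59, 59, 59, 59, 59, 59, 59]
t=7: [118, 118, 118, 118, 118, 118, 118, 118, 118, 118, 118, 118]
t=8: [115, 115, 115, 115, 115, 115, 115, 115, 115, 115, 115, 115]
t=9: [109, 109, 109, 109, 109, 109, 109, 109, 109, 109, 109, 109]
t=10: [97, 97, 97, 97, 97, 97, 97, 97, 97, 97, 97, 97]
t=11: [73, 73, 73, 73, 73, 73, 73, 73, 73, 73, 73, 73]
t=12: [25, 25, 25, 25, 25, 25, 25, 25, 25, 25, 25, 25]
t=13: [50, 50, 50, 50, 50, 50, 50, 50, 50, 50, 50, 50]

Answer: a_0(13) = 50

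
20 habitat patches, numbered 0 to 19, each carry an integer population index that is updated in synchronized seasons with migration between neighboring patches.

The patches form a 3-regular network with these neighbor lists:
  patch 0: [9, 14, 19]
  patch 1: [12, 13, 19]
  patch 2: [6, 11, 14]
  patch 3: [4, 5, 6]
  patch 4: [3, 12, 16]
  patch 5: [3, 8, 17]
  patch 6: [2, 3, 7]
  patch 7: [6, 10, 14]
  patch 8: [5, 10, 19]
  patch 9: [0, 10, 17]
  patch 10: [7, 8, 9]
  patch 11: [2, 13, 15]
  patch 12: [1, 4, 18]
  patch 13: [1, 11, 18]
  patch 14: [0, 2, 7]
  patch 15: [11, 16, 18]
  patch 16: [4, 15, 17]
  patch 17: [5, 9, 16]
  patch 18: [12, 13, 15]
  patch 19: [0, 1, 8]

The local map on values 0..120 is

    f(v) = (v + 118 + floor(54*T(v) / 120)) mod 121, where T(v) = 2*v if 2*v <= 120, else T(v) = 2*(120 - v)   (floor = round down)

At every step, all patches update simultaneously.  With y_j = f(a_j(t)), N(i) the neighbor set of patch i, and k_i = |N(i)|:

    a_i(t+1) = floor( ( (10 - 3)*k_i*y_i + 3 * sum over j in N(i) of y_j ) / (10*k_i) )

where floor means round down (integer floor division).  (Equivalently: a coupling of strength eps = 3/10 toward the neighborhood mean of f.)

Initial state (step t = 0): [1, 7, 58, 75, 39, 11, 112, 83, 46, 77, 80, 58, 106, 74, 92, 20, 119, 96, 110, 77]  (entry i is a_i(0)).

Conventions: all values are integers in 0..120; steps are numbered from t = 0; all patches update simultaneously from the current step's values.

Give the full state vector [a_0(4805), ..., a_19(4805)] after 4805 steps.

Answer: [116, 116, 116, 116, 116, 116, 116, 116, 116, 116, 116, 116, 116, 116, 116, 116, 116, 116, 116, 116]
Key observation: The state at step 4, [116, 116, 116, 116, 116, 116, 116, 116, 116, 116, 116, 116, 116, 116, 116, 116, 116, 116, 116, 116], reappears at step 5: the system is in a cycle of period 1 from step 4 on.  Therefore the state at step 4805 equals the state at step 4 + ((4805 - 4) mod 1) = 4, which is [116, 116, 116, 116, 116, 116, 116, 116, 116, 116, 116, 116, 116, 116, 116, 116, 116, 116, 116, 116].

Derivation:
t=0: [1, 7, 58, 75, 39, 11, 112, 83, 46, 77, 80, 58, 106, 74, 92, 20, 119, 96, 110, 77]
t=1: [117, 40, 108, 98, 84, 42, 114, 113, 83, 113, 110, 100, 100, 101, 113, 58, 103, 104, 107, 99]
t=2: [115, 85, 115, 110, 113, 87, 115, 116, 109, 115, 115, 114, 110, 110, 115, 109, 114, 111, 114, 110]
t=3: [116, 113, 116, 115, 116, 113, 116, 116, 115, 116, 115, 115, 115, 115, 116, 115, 115, 115, 115, 115]
t=4: [116, 116, 116, 116, 116, 116, 116, 116, 116, 116, 116, 116, 116, 116, 116, 116, 116, 116, 116, 116]
t=5: [116, 116, 116, 116, 116, 116, 116, 116, 116, 116, 116, 116, 116, 116, 116, 116, 116, 116, 116, 116]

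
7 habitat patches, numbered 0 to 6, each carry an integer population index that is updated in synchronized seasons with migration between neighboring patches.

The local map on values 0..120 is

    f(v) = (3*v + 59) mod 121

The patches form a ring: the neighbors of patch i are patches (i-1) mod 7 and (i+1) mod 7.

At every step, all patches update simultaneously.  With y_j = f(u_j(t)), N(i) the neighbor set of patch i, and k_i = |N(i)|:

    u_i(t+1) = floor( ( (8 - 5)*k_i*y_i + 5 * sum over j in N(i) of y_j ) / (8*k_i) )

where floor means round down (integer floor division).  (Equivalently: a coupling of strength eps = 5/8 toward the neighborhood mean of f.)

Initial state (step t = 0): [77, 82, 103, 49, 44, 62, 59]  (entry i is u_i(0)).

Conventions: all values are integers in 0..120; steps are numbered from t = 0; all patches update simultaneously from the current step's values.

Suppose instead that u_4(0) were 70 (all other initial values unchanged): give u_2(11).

Answer: u_2(11) = 68
Key observation: This trace re-runs the system from the modified initial state.

Derivation:
t=0: [77, 82, 103, 49, 70, 62, 59]
t=1: [73, 40, 48, 41, 37, 45, 59]
t=2: [67, 58, 67, 63, 60, 78, 77]
t=3: [56, 53, 43, 44, 62, 71, 39]
t=4: [87, 90, 77, 48, 32, 29, 63]
t=5: [58, 72, 70, 56, 46, 21, 34]
t=6: [64, 55, 53, 71, 61, 36, 50]
t=7: [63, 71, 77, 41, 23, 44, 50]
t=8: [39, 28, 46, 40, 43, 55, 56]
t=9: [60, 49, 53, 66, 75, 92, 89]
t=10: [97, 99, 67, 49, 49, 74, 97]
t=11: [109, 82, 68, 64, 70, 74, 86]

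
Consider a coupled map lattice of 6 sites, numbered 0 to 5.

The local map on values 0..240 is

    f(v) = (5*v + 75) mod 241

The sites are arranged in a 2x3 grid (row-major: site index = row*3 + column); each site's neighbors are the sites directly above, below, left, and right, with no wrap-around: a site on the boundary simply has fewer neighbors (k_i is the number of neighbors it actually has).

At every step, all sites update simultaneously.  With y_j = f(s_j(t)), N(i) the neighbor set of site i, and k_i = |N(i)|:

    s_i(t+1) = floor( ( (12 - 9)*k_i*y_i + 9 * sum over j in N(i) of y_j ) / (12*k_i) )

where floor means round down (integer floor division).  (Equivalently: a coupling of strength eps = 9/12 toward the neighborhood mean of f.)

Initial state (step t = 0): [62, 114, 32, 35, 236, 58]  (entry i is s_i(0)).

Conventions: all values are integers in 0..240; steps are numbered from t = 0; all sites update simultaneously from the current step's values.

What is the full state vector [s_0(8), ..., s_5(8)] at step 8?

Simulating step by step:
t=0: [62, 114, 32, 35, 236, 58]
t=1: [100, 148, 166, 75, 86, 137]
t=2: [136, 97, 93, 95, 90, 86]
t=3: [62, 52, 52, 45, 53, 43]
t=4: [93, 107, 77, 105, 75, 84]
t=5: [106, 153, 107, 129, 117, 163]
t=6: [163, 136, 138, 172, 175, 156]
t=7: [133, 117, 72, 200, 150, 133]
t=8: [112, 122, 121, 72, 102, 115]

Answer: [112, 122, 121, 72, 102, 115]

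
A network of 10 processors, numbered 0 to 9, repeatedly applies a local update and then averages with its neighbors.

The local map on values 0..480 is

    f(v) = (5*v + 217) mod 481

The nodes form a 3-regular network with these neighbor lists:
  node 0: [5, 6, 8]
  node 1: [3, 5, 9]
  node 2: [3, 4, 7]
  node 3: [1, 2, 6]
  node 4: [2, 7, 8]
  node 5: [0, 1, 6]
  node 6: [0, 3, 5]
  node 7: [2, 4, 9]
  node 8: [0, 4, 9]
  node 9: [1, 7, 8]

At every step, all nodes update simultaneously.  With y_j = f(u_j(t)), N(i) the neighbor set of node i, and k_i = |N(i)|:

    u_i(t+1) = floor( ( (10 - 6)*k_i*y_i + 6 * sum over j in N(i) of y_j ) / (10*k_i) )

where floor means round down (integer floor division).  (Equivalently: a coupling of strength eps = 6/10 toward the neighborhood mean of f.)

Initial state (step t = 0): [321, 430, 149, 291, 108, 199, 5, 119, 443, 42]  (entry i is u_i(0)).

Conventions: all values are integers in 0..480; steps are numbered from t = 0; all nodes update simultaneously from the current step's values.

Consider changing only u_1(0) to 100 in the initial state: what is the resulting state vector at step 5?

Simulating step by step:
t=0: [321, 100, 149, 291, 108, 199, 5, 119, 443, 42]
t=1: [255, 275, 167, 187, 182, 271, 268, 273, 227, 289]
t=2: [146, 167, 134, 146, 189, 114, 119, 150, 242, 223]
t=3: [406, 264, 296, 351, 255, 299, 380, 197, 393, 260]
t=4: [273, 115, 169, 127, 170, 229, 205, 171, 192, 148]
t=5: [234, 373, 157, 286, 127, 306, 294, 180, 230, 317]

Answer: [234, 373, 157, 286, 127, 306, 294, 180, 230, 317]
Key observation: This trace re-runs the system from the modified initial state.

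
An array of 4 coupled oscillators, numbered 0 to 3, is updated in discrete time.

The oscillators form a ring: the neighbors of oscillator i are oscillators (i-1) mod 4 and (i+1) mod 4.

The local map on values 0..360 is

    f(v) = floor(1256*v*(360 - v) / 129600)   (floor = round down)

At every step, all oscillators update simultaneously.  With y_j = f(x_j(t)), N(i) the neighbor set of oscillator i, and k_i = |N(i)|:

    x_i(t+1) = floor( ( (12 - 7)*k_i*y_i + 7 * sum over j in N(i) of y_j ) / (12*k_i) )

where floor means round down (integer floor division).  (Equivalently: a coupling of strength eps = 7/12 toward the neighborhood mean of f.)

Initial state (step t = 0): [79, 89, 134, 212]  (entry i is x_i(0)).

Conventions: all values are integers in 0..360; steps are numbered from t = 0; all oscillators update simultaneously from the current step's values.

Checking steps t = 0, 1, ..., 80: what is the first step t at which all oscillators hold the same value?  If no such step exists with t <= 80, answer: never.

Answer: 9
Key observation: Synchronization is absorbing here: once all oscillators are equal they stay equal, and step 9 is the first all-equal step.

Derivation:
t=0: [79, 89, 134, 212]  (not all equal)
t=1: [246, 245, 278, 274]  (not all equal)
t=2: [259, 256, 237, 238]  (not all equal)
t=3: [262, 263, 274, 273]  (not all equal)
t=4: [242, 241, 234, 234]  (not all equal)
t=5: [278, 279, 282, 282]  (not all equal)
t=6: [217, 217, 214, 215]  (not all equal)
t=7: [300, 300, 301, 301]  (not all equal)
t=8: [173, 173, 172, 172]  (not all equal)
t=9: [313, 313, 313, 313]  (all equal)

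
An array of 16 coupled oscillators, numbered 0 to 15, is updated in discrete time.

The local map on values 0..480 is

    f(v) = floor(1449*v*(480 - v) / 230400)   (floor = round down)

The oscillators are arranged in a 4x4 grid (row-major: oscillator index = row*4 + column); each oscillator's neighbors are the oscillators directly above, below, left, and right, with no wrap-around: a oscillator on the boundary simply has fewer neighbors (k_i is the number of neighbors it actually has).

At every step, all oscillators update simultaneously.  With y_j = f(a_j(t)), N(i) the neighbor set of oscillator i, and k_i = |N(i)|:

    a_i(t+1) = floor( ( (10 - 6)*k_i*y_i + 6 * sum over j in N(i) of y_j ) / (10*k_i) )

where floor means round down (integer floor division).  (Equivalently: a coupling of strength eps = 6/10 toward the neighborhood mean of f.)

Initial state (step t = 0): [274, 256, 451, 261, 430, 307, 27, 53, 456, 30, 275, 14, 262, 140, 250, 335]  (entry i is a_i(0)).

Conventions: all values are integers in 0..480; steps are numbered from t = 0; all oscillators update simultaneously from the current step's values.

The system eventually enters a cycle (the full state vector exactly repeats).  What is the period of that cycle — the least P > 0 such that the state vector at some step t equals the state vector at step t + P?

Simulating step by step:
t=0: [274, 256, 451, 261, 430, 307, 27, 53, 456, 30, 275, 14, 262, 140, 250, 335]
t=1: [290, 298, 191, 210, 205, 231, 167, 152, 142, 191, 225, 176, 253, 280, 336, 242]
t=2: [346, 347, 343, 340, 343, 349, 338, 329, 332, 344, 341, 341, 340, 343, 336, 336]
t=3: [291, 290, 296, 301, 295, 291, 299, 304, 301, 295, 298, 302, 300, 297, 301, 302]
t=4: [344, 344, 341, 338, 342, 343, 340, 337, 340, 341, 340, 338, 339, 340, 339, 338]
t=5: [294, 295, 298, 300, 296, 296, 298, 301, 298, 298, 299, 301, 299, 299, 299, 300]
t=6: [342, 342, 341, 339, 342, 341, 340, 338, 341, 340, 340, 338, 340, 340, 339, 339]
t=7: [296, 296, 298, 299, 296, 297, 299, 300, 298, 298, 299, 300, 298, 299, 299, 300]
t=8: [342, 341, 340, 340, 341, 341, 340, 339, 341, 340, 340, 339, 340, 340, 339, 339]
t=9: [297, 297, 298, 299, 297, 298, 299, 299, 298, 298, 299, 299, 298, 299, 299, 300]
t=10: [341, 341, 340, 340, 341, 340, 340, 340, 341, 340, 340, 339, 340, 340, 339, 339]
t=11: [298, 298, 298, 299, 298, 298, 299, 299, 298, 298, 299, 299, 298, 299, 299, 300]
t=12: [341, 341, 340, 340, 341, 340, 340, 340, 341, 340, 340, 339, 340, 340, 339, 339]

Answer: 2
Key observation: The state at step 10, [341, 341, 340, 340, 341, 340, 340, 340, 341, 340, 340, 339, 340, 340, 339, 339], reappears at step 12 — and no state repeats earlier — so the cycle the system enters has period 2.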